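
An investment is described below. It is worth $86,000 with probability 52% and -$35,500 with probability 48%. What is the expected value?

$27,680

EV = 0.52 × 86000 + 0.48 × (-35500) = 44720 − 17040 = 27680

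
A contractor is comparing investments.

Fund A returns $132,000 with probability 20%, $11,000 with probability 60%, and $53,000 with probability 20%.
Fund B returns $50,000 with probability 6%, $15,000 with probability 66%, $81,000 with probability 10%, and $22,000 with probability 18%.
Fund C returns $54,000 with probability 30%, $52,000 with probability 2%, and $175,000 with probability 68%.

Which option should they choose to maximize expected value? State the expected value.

Fund C ($136,240)

Fund A = 0.2 × 132000 + 0.6 × 11000 + 0.2 × 53000 = 26400 + 6600 + 10600 = 43600
Fund B = 0.06 × 50000 + 0.66 × 15000 + 0.1 × 81000 + 0.18 × 22000 = 3000 + 9900 + 8100 + 3960 = 24960
Fund C = 0.3 × 54000 + 0.02 × 52000 + 0.68 × 175000 = 16200 + 1040 + 119000 = 136240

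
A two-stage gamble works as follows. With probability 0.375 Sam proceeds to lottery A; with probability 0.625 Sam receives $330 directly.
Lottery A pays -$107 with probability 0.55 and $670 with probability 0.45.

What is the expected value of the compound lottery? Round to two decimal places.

$297.24

EV(A) = 0.55 × (-107) + 0.45 × 670 = -58.85 + 301.5 = 242.65
Branch B: 330 (certain)
Overall = 0.375 × 242.65 + 0.625 × 330 = 90.99375 + 206.25 = 297.24375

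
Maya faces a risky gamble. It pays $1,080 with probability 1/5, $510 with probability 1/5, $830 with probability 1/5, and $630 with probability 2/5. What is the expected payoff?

$736

EV = 1/5 × 1080 + 1/5 × 510 + 1/5 × 830 + 2/5 × 630 = 216 + 102 + 166 + 252 = 736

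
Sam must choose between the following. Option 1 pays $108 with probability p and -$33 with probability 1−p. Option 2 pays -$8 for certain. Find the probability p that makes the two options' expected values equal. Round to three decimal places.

p·108 + (1−p)·(-33) = -8
141p − 33 = -8
p = (-8 + 33) / 141

p = 0.177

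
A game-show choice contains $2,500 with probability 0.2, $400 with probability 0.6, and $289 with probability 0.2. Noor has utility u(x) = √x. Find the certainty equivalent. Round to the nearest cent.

$645.16

E[u] = 0.2·√2500 + 0.6·√400 + 0.2·√289 = 0.2·50 + 0.6·20 + 0.2·17 = 25.4
CE = (25.4)² = 645.16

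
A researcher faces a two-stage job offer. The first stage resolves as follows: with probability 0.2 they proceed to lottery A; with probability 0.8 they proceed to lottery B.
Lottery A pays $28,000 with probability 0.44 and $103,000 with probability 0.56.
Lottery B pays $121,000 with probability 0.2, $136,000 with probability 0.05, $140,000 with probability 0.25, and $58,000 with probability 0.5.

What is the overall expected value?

$90,000

EV(A) = 0.44 × 28000 + 0.56 × 103000 = 12320 + 57680 = 70000
EV(B) = 0.2 × 121000 + 0.05 × 136000 + 0.25 × 140000 + 0.5 × 58000 = 24200 + 6800 + 35000 + 29000 = 95000
Overall = 0.2 × 70000 + 0.8 × 95000 = 14000 + 76000 = 90000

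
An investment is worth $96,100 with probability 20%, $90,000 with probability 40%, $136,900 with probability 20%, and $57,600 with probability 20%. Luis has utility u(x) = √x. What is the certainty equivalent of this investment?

$92,416

E[u] = 0.2·√96100 + 0.4·√90000 + 0.2·√136900 + 0.2·√57600 = 0.2·310 + 0.4·300 + 0.2·370 + 0.2·240 = 304
CE = (304)² = 92416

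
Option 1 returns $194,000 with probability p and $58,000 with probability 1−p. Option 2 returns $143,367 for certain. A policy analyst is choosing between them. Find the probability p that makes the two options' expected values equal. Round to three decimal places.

p·194000 + (1−p)·58000 = 143367
136000p + 58000 = 143367
p = (143367 − 58000) / 136000

p = 0.628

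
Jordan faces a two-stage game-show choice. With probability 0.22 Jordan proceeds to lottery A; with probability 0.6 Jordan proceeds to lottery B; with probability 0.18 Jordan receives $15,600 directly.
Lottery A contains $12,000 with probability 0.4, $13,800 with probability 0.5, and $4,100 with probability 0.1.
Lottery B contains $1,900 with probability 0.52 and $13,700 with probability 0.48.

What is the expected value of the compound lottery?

EV(A) = 0.4 × 12000 + 0.5 × 13800 + 0.1 × 4100 = 4800 + 6900 + 410 = 12110
EV(B) = 0.52 × 1900 + 0.48 × 13700 = 988 + 6576 = 7564
Branch C: 15600 (certain)
Overall = 0.22 × 12110 + 0.6 × 7564 + 0.18 × 15600 = 2664.2 + 4538.4 + 2808 = 10010.6

$10,010.60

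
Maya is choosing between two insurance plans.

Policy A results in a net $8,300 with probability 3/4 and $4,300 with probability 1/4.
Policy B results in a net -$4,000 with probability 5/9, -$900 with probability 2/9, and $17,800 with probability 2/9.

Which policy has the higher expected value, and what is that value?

Policy A = 3/4 × 8300 + 1/4 × 4300 = 6225 + 1075 = 7300
Policy B = 5/9 × (-4000) + 2/9 × (-900) + 2/9 × 17800 = -2222.2222 − 200 + 3955.5556 = 1533.3333

Policy A ($7,300)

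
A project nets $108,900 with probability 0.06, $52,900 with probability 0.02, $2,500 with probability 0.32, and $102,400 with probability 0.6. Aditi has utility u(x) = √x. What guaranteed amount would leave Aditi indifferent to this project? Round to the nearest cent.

$54,009.76

E[u] = 0.06·√108900 + 0.02·√52900 + 0.32·√2500 + 0.6·√102400 = 0.06·330 + 0.02·230 + 0.32·50 + 0.6·320 = 232.4
CE = (232.4)² = 54009.76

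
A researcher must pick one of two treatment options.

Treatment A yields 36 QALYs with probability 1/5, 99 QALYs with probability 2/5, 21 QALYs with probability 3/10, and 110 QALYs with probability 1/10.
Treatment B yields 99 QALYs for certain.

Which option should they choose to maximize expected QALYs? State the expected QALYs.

Treatment B (99 QALYs)

Treatment A = 1/5 × 36 + 2/5 × 99 + 3/10 × 21 + 1/10 × 110 = 7.2 + 39.6 + 6.3 + 11 = 64.1
Treatment B: 99 (certain)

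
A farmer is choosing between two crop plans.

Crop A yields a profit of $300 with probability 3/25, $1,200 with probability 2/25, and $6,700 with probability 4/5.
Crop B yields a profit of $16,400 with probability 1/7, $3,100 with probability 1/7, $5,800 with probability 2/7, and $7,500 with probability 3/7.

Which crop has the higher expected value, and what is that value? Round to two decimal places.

Crop A = 3/25 × 300 + 2/25 × 1200 + 4/5 × 6700 = 36 + 96 + 5360 = 5492
Crop B = 1/7 × 16400 + 1/7 × 3100 + 2/7 × 5800 + 3/7 × 7500 = 2342.8571 + 442.8571 + 1657.1429 + 3214.2857 = 7657.1429

Crop B ($7,657.14)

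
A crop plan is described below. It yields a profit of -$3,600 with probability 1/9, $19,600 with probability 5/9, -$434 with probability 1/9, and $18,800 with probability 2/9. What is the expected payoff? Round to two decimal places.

$14,618.44

EV = 1/9 × (-3600) + 5/9 × 19600 + 1/9 × (-434) + 2/9 × 18800 = -400 + 10888.8889 − 48.2222 + 4177.7778 = 14618.4444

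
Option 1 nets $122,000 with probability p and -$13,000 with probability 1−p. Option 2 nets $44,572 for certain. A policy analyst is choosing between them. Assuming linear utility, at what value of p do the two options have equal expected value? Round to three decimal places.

p·122000 + (1−p)·(-13000) = 44572
135000p − 13000 = 44572
p = (44572 + 13000) / 135000

p = 0.426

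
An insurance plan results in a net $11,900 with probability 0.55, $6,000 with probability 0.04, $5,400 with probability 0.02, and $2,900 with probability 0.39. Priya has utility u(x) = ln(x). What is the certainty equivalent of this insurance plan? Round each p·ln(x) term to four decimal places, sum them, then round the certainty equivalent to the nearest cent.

$6,572.17

E[u] = 0.55·ln(11900) + 0.04·ln(6000) + 0.02·ln(5400) + 0.39·ln(2900) = 5.1614 + 0.3480 + 0.1719 + 3.1093 = 8.7906
CE = e^8.7906 ≈ 6572.17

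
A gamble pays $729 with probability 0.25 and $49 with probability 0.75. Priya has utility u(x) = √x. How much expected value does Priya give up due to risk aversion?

E[u] = 0.25·√729 + 0.75·√49 = 0.25·27 + 0.75·7 = 12
CE = (12)² = 144
Risk premium = EV − CE = 219 − 144 = 75

$75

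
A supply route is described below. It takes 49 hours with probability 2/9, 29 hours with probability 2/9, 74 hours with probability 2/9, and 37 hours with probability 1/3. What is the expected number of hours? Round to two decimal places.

EV = 2/9 × 49 + 2/9 × 29 + 2/9 × 74 + 1/3 × 37 = 10.8889 + 6.4444 + 16.4444 + 12.3333 = 46.1111

46.11 hours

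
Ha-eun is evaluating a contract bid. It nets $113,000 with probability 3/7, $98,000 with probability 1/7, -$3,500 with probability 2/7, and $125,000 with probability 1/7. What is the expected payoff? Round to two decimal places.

EV = 3/7 × 113000 + 1/7 × 98000 + 2/7 × (-3500) + 1/7 × 125000 = 48428.5714 + 14000 − 1000 + 17857.1429 = 79285.7143

$79,285.71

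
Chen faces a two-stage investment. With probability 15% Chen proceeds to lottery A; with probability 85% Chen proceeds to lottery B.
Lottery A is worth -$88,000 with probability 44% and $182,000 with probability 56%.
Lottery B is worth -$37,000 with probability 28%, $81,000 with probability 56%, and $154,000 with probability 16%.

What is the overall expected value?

$60,174

EV(A) = 0.44 × (-88000) + 0.56 × 182000 = -38720 + 101920 = 63200
EV(B) = 0.28 × (-37000) + 0.56 × 81000 + 0.16 × 154000 = -10360 + 45360 + 24640 = 59640
Overall = 0.15 × 63200 + 0.85 × 59640 = 9480 + 50694 = 60174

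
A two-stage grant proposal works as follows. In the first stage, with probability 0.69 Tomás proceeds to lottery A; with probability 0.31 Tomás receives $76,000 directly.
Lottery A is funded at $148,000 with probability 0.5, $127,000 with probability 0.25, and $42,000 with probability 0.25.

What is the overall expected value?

$103,772.50

EV(A) = 0.5 × 148000 + 0.25 × 127000 + 0.25 × 42000 = 74000 + 31750 + 10500 = 116250
Branch B: 76000 (certain)
Overall = 0.69 × 116250 + 0.31 × 76000 = 80212.5 + 23560 = 103772.5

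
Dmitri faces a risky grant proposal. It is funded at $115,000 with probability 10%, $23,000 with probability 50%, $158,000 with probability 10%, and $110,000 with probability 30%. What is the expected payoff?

$71,800

EV = 0.1 × 115000 + 0.5 × 23000 + 0.1 × 158000 + 0.3 × 110000 = 11500 + 11500 + 15800 + 33000 = 71800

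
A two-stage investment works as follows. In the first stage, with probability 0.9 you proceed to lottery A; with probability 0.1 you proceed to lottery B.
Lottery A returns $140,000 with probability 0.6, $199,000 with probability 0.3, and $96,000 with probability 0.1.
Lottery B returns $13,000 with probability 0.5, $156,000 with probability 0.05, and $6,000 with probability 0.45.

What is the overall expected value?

$139,670

EV(A) = 0.6 × 140000 + 0.3 × 199000 + 0.1 × 96000 = 84000 + 59700 + 9600 = 153300
EV(B) = 0.5 × 13000 + 0.05 × 156000 + 0.45 × 6000 = 6500 + 7800 + 2700 = 17000
Overall = 0.9 × 153300 + 0.1 × 17000 = 137970 + 1700 = 139670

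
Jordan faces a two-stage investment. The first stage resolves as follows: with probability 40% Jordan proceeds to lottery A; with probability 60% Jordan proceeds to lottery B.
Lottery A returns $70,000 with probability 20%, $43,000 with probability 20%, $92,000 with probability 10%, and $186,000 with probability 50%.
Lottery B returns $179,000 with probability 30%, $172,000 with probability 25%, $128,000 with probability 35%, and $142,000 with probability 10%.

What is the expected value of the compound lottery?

EV(A) = 0.2 × 70000 + 0.2 × 43000 + 0.1 × 92000 + 0.5 × 186000 = 14000 + 8600 + 9200 + 93000 = 124800
EV(B) = 0.3 × 179000 + 0.25 × 172000 + 0.35 × 128000 + 0.1 × 142000 = 53700 + 43000 + 44800 + 14200 = 155700
Overall = 0.4 × 124800 + 0.6 × 155700 = 49920 + 93420 = 143340

$143,340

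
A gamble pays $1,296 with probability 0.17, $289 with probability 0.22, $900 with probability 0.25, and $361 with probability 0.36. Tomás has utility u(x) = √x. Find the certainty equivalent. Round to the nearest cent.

E[u] = 0.17·√1296 + 0.22·√289 + 0.25·√900 + 0.36·√361 = 0.17·36 + 0.22·17 + 0.25·30 + 0.36·19 = 24.2
CE = (24.2)² = 585.64

$585.64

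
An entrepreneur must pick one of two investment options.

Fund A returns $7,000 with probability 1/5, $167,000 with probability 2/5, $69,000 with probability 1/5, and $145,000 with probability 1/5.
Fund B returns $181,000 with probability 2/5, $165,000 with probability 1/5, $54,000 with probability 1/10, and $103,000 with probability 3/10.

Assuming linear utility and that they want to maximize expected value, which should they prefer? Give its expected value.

Fund B ($141,700)

Fund A = 1/5 × 7000 + 2/5 × 167000 + 1/5 × 69000 + 1/5 × 145000 = 1400 + 66800 + 13800 + 29000 = 111000
Fund B = 2/5 × 181000 + 1/5 × 165000 + 1/10 × 54000 + 3/10 × 103000 = 72400 + 33000 + 5400 + 30900 = 141700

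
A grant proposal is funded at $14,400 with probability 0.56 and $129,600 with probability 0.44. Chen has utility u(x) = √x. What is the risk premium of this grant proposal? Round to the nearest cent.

$14,192.64

E[u] = 0.56·√14400 + 0.44·√129600 = 0.56·120 + 0.44·360 = 225.6
CE = (225.6)² = 50895.36
Risk premium = EV − CE = 65088 − 50895.36 = 14192.64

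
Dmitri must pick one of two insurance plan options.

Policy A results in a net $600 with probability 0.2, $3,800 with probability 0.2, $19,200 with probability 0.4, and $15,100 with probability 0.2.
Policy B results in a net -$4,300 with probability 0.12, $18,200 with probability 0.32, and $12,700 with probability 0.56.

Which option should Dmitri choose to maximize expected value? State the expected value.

Policy B ($12,420)

Policy A = 0.2 × 600 + 0.2 × 3800 + 0.4 × 19200 + 0.2 × 15100 = 120 + 760 + 7680 + 3020 = 11580
Policy B = 0.12 × (-4300) + 0.32 × 18200 + 0.56 × 12700 = -516 + 5824 + 7112 = 12420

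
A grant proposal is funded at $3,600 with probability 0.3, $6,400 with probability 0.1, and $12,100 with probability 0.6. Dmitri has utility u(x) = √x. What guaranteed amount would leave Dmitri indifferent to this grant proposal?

$8,464

E[u] = 0.3·√3600 + 0.1·√6400 + 0.6·√12100 = 0.3·60 + 0.1·80 + 0.6·110 = 92
CE = (92)² = 8464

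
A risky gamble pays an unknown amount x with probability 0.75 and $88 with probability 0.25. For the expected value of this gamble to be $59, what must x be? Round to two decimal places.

x = $49.33

0.75·x + 0.25·88 = 59
0.75·x = 59 − 22 = 37
x = 37 / 0.75 = 49.3333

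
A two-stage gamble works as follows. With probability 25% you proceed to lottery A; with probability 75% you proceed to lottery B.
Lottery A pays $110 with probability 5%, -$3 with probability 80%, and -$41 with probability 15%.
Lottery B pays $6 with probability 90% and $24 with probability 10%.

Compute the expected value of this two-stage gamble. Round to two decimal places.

$5.09

EV(A) = 0.05 × 110 + 0.8 × (-3) + 0.15 × (-41) = 5.5 − 2.4 − 6.15 = -3.05
EV(B) = 0.9 × 6 + 0.1 × 24 = 5.4 + 2.4 = 7.8
Overall = 0.25 × (-3.05) + 0.75 × 7.8 = -0.7625 + 5.85 = 5.0875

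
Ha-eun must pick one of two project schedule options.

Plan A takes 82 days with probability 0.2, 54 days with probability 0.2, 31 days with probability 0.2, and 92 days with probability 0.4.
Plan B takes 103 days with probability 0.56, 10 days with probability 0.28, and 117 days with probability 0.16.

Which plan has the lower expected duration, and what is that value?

Plan A = 0.2 × 82 + 0.2 × 54 + 0.2 × 31 + 0.4 × 92 = 16.4 + 10.8 + 6.2 + 36.8 = 70.2
Plan B = 0.56 × 103 + 0.28 × 10 + 0.16 × 117 = 57.68 + 2.8 + 18.72 = 79.2

Plan A (70.2 days)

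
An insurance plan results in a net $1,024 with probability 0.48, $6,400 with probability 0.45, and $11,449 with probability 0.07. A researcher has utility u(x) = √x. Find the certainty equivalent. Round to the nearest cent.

E[u] = 0.48·√1024 + 0.45·√6400 + 0.07·√11449 = 0.48·32 + 0.45·80 + 0.07·107 = 58.85
CE = (58.85)² = 3463.3225

$3,463.32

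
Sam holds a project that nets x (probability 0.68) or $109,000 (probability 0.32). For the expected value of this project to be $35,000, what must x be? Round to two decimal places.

0.68·x + 0.32·109000 = 35000
0.68·x = 35000 − 34880 = 120
x = 120 / 0.68 = 176.4706

x = $176.47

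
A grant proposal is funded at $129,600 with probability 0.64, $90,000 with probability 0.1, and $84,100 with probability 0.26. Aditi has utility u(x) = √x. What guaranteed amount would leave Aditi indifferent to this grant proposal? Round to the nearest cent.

$112,761.64

E[u] = 0.64·√129600 + 0.1·√90000 + 0.26·√84100 = 0.64·360 + 0.1·300 + 0.26·290 = 335.8
CE = (335.8)² = 112761.64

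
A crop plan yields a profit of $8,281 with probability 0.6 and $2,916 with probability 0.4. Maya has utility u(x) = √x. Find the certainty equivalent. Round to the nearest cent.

E[u] = 0.6·√8281 + 0.4·√2916 = 0.6·91 + 0.4·54 = 76.2
CE = (76.2)² = 5806.44

$5,806.44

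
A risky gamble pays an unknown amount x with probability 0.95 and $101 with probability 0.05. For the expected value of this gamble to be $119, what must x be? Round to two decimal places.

0.95·x + 0.05·101 = 119
0.95·x = 119 − 5.05 = 113.95
x = 113.95 / 0.95 = 119.9474

x = $119.95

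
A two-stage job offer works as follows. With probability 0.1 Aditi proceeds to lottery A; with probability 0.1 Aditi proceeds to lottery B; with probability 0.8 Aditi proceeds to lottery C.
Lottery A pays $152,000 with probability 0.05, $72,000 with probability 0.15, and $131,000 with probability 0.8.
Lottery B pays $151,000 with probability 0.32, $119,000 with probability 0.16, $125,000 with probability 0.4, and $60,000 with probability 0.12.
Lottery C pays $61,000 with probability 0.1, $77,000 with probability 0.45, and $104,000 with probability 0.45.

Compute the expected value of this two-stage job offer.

$94,816

EV(A) = 0.05 × 152000 + 0.15 × 72000 + 0.8 × 131000 = 7600 + 10800 + 104800 = 123200
EV(B) = 0.32 × 151000 + 0.16 × 119000 + 0.4 × 125000 + 0.12 × 60000 = 48320 + 19040 + 50000 + 7200 = 124560
EV(C) = 0.1 × 61000 + 0.45 × 77000 + 0.45 × 104000 = 6100 + 34650 + 46800 = 87550
Overall = 0.1 × 123200 + 0.1 × 124560 + 0.8 × 87550 = 12320 + 12456 + 70040 = 94816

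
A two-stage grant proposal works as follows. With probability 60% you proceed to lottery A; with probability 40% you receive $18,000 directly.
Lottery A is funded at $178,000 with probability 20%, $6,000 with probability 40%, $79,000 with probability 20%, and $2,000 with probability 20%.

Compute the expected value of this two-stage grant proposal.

$39,720

EV(A) = 0.2 × 178000 + 0.4 × 6000 + 0.2 × 79000 + 0.2 × 2000 = 35600 + 2400 + 15800 + 400 = 54200
Branch B: 18000 (certain)
Overall = 0.6 × 54200 + 0.4 × 18000 = 32520 + 7200 = 39720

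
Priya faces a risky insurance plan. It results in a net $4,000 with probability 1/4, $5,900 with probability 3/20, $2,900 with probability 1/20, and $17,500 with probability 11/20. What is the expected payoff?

$11,655

EV = 1/4 × 4000 + 3/20 × 5900 + 1/20 × 2900 + 11/20 × 17500 = 1000 + 885 + 145 + 9625 = 11655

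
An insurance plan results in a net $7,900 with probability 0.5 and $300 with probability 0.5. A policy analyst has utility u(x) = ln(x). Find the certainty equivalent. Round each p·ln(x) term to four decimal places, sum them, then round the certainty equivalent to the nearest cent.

E[u] = 0.5·ln(7900) + 0.5·ln(300) = 4.4873 + 2.8519 = 7.3392
CE = e^7.3392 ≈ 1539.48

$1,539.48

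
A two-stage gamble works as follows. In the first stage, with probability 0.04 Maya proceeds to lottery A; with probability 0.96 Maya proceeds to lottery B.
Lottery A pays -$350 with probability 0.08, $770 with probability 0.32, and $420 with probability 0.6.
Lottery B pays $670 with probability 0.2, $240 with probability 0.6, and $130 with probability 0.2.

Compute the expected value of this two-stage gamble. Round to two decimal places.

EV(A) = 0.08 × (-350) + 0.32 × 770 + 0.6 × 420 = -28 + 246.4 + 252 = 470.4
EV(B) = 0.2 × 670 + 0.6 × 240 + 0.2 × 130 = 134 + 144 + 26 = 304
Overall = 0.04 × 470.4 + 0.96 × 304 = 18.816 + 291.84 = 310.656

$310.66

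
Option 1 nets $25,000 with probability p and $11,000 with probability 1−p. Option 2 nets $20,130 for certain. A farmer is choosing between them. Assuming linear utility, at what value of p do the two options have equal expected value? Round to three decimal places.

p = 0.652

p·25000 + (1−p)·11000 = 20130
14000p + 11000 = 20130
p = (20130 − 11000) / 14000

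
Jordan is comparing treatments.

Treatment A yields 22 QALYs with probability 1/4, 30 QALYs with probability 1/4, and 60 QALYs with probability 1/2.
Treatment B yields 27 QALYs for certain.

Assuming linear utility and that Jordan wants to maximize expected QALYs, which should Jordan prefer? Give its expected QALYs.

Treatment A (43 QALYs)

Treatment A = 1/4 × 22 + 1/4 × 30 + 1/2 × 60 = 5.5 + 7.5 + 30 = 43
Treatment B: 27 (certain)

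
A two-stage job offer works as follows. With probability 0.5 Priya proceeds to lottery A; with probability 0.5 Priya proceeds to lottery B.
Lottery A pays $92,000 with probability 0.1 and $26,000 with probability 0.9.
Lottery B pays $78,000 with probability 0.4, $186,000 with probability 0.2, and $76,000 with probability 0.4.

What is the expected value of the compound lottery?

$65,700

EV(A) = 0.1 × 92000 + 0.9 × 26000 = 9200 + 23400 = 32600
EV(B) = 0.4 × 78000 + 0.2 × 186000 + 0.4 × 76000 = 31200 + 37200 + 30400 = 98800
Overall = 0.5 × 32600 + 0.5 × 98800 = 16300 + 49400 = 65700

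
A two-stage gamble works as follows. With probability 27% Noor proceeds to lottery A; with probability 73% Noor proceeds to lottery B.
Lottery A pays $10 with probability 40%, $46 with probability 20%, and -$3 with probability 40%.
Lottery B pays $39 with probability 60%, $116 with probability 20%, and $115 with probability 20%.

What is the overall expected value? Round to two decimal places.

$54.05

EV(A) = 0.4 × 10 + 0.2 × 46 + 0.4 × (-3) = 4 + 9.2 − 1.2 = 12
EV(B) = 0.6 × 39 + 0.2 × 116 + 0.2 × 115 = 23.4 + 23.2 + 23 = 69.6
Overall = 0.27 × 12 + 0.73 × 69.6 = 3.24 + 50.808 = 54.048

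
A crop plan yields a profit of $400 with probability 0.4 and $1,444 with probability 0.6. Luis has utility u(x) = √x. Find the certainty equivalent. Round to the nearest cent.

$948.64

E[u] = 0.4·√400 + 0.6·√1444 = 0.4·20 + 0.6·38 = 30.8
CE = (30.8)² = 948.64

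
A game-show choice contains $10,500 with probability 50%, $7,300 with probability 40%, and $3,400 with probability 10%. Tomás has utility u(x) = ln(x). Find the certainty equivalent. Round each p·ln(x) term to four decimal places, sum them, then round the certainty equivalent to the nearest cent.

$8,112.00

E[u] = 0.5·ln(10500) + 0.4·ln(7300) + 0.1·ln(3400) = 4.6296 + 3.5583 + 0.8132 = 9.0011
CE = e^9.0011 ≈ 8112.00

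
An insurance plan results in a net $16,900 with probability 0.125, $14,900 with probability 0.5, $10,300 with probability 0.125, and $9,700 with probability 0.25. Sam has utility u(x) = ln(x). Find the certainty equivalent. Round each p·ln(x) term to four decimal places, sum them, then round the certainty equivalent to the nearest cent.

E[u] = 0.125·ln(16900) + 0.5·ln(14900) + 0.125·ln(10300) + 0.25·ln(9700) = 1.2169 + 4.8046 + 1.1550 + 2.2950 = 9.4715
CE = e^9.4715 ≈ 12984.35

$12,984.35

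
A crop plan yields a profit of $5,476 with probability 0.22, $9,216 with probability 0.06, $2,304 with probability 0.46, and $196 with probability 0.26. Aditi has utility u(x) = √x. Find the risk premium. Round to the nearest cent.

$587.46

E[u] = 0.22·√5476 + 0.06·√9216 + 0.46·√2304 + 0.26·√196 = 0.22·74 + 0.06·96 + 0.46·48 + 0.26·14 = 47.76
CE = (47.76)² = 2281.0176
Risk premium = EV − CE = 2868.48 − 2281.0176 = 587.4624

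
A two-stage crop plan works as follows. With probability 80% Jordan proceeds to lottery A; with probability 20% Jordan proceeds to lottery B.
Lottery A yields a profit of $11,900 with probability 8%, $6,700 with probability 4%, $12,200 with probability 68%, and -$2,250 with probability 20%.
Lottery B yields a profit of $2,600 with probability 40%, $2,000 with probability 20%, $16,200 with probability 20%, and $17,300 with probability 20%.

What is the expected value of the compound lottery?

EV(A) = 0.08 × 11900 + 0.04 × 6700 + 0.68 × 12200 + 0.2 × (-2250) = 952 + 268 + 8296 − 450 = 9066
EV(B) = 0.4 × 2600 + 0.2 × 2000 + 0.2 × 16200 + 0.2 × 17300 = 1040 + 400 + 3240 + 3460 = 8140
Overall = 0.8 × 9066 + 0.2 × 8140 = 7252.8 + 1628 = 8880.8

$8,880.80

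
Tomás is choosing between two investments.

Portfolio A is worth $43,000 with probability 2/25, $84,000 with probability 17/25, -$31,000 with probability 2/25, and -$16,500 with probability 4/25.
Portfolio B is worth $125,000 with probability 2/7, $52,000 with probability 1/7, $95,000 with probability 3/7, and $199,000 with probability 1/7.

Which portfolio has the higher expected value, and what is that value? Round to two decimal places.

Portfolio B ($112,285.71)

Portfolio A = 2/25 × 43000 + 17/25 × 84000 + 2/25 × (-31000) + 4/25 × (-16500) = 3440 + 57120 − 2480 − 2640 = 55440
Portfolio B = 2/7 × 125000 + 1/7 × 52000 + 3/7 × 95000 + 1/7 × 199000 = 35714.2857 + 7428.5714 + 40714.2857 + 28428.5714 = 112285.7143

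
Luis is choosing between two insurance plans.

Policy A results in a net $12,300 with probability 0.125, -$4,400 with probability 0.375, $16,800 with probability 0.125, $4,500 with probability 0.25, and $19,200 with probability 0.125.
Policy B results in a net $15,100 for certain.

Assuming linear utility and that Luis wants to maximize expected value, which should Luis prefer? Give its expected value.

Policy A = 0.125 × 12300 + 0.375 × (-4400) + 0.125 × 16800 + 0.25 × 4500 + 0.125 × 19200 = 1537.5 − 1650 + 2100 + 1125 + 2400 = 5512.5
Policy B: 15100 (certain)

Policy B ($15,100)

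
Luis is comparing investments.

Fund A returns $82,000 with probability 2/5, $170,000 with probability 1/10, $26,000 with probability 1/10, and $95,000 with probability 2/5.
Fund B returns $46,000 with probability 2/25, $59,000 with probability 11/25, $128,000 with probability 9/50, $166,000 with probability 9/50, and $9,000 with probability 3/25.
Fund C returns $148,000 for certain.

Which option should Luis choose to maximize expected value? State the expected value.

Fund A = 2/5 × 82000 + 1/10 × 170000 + 1/10 × 26000 + 2/5 × 95000 = 32800 + 17000 + 2600 + 38000 = 90400
Fund B = 2/25 × 46000 + 11/25 × 59000 + 9/50 × 128000 + 9/50 × 166000 + 3/25 × 9000 = 3680 + 25960 + 23040 + 29880 + 1080 = 83640
Fund C: 148000 (certain)

Fund C ($148,000)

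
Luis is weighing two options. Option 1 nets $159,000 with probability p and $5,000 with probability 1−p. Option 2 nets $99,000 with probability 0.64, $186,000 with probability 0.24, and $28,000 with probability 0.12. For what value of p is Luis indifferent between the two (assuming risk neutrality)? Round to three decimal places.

EV(Option 2) = 0.64 × 99000 + 0.24 × 186000 + 0.12 × 28000 = 63360 + 44640 + 3360 = 111360
p·159000 + (1−p)·5000 = 111360
154000p + 5000 = 111360
p = (111360 − 5000) / 154000

p = 0.691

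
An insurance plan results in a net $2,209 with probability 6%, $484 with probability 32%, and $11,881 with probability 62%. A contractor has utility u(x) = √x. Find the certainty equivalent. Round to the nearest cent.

E[u] = 0.06·√2209 + 0.32·√484 + 0.62·√11881 = 0.06·47 + 0.32·22 + 0.62·109 = 77.44
CE = (77.44)² = 5996.9536

$5,996.95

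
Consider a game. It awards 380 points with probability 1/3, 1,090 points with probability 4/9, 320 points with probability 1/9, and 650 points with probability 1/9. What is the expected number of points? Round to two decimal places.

718.89 points

EV = 1/3 × 380 + 4/9 × 1090 + 1/9 × 320 + 1/9 × 650 = 126.6667 + 484.4444 + 35.5556 + 72.2222 = 718.8889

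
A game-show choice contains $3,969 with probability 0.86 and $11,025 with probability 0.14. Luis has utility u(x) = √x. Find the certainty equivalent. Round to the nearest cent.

E[u] = 0.86·√3969 + 0.14·√11025 = 0.86·63 + 0.14·105 = 68.88
CE = (68.88)² = 4744.4544

$4,744.45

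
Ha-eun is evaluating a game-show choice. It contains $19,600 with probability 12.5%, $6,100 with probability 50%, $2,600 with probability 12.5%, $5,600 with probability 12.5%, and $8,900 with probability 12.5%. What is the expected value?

$7,637.50

EV = 0.125 × 19600 + 0.5 × 6100 + 0.125 × 2600 + 0.125 × 5600 + 0.125 × 8900 = 2450 + 3050 + 325 + 700 + 1112.5 = 7637.5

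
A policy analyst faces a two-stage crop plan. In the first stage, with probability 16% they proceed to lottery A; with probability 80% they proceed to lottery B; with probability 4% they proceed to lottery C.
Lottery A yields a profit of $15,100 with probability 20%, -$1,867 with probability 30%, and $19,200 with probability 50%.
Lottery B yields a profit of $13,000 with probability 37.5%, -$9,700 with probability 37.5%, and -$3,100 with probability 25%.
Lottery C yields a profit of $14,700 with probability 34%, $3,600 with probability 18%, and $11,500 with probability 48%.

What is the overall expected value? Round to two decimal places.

$2,746.22

EV(A) = 0.2 × 15100 + 0.3 × (-1867) + 0.5 × 19200 = 3020 − 560.1 + 9600 = 12059.9
EV(B) = 0.375 × 13000 + 0.375 × (-9700) + 0.25 × (-3100) = 4875 − 3637.5 − 775 = 462.5
EV(C) = 0.34 × 14700 + 0.18 × 3600 + 0.48 × 11500 = 4998 + 648 + 5520 = 11166
Overall = 0.16 × 12059.9 + 0.8 × 462.5 + 0.04 × 11166 = 1929.584 + 370 + 446.64 = 2746.224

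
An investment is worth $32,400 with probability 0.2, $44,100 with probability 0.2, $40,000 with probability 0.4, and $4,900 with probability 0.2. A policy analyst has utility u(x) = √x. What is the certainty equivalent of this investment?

$29,584

E[u] = 0.2·√32400 + 0.2·√44100 + 0.4·√40000 + 0.2·√4900 = 0.2·180 + 0.2·210 + 0.4·200 + 0.2·70 = 172
CE = (172)² = 29584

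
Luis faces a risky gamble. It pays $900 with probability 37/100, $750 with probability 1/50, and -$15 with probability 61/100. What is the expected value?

EV = 37/100 × 900 + 1/50 × 750 + 61/100 × (-15) = 333 + 15 − 9.15 = 338.85

$338.85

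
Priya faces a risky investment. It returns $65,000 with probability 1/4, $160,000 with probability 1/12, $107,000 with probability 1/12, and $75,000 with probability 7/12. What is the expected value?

$82,250

EV = 1/4 × 65000 + 1/12 × 160000 + 1/12 × 107000 + 7/12 × 75000 = 16250 + 13333.3333 + 8916.6667 + 43750 = 82250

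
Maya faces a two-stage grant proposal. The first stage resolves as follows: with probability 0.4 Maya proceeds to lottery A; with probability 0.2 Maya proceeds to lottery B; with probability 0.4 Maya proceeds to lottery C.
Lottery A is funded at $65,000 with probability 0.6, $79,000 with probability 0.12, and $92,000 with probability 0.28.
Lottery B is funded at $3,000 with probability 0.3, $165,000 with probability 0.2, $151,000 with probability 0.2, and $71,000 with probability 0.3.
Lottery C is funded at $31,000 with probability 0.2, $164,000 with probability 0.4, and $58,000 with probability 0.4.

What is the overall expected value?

$84,776

EV(A) = 0.6 × 65000 + 0.12 × 79000 + 0.28 × 92000 = 39000 + 9480 + 25760 = 74240
EV(B) = 0.3 × 3000 + 0.2 × 165000 + 0.2 × 151000 + 0.3 × 71000 = 900 + 33000 + 30200 + 21300 = 85400
EV(C) = 0.2 × 31000 + 0.4 × 164000 + 0.4 × 58000 = 6200 + 65600 + 23200 = 95000
Overall = 0.4 × 74240 + 0.2 × 85400 + 0.4 × 95000 = 29696 + 17080 + 38000 = 84776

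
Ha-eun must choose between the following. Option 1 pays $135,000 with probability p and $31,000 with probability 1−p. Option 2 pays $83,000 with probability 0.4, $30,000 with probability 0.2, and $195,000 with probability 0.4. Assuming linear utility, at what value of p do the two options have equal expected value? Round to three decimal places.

p = 0.829

EV(Option 2) = 0.4 × 83000 + 0.2 × 30000 + 0.4 × 195000 = 33200 + 6000 + 78000 = 117200
p·135000 + (1−p)·31000 = 117200
104000p + 31000 = 117200
p = (117200 − 31000) / 104000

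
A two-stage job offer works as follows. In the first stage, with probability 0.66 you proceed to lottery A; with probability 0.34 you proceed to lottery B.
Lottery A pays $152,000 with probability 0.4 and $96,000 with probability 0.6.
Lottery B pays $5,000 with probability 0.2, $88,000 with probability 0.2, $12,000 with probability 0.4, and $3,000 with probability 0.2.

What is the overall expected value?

EV(A) = 0.4 × 152000 + 0.6 × 96000 = 60800 + 57600 = 118400
EV(B) = 0.2 × 5000 + 0.2 × 88000 + 0.4 × 12000 + 0.2 × 3000 = 1000 + 17600 + 4800 + 600 = 24000
Overall = 0.66 × 118400 + 0.34 × 24000 = 78144 + 8160 = 86304

$86,304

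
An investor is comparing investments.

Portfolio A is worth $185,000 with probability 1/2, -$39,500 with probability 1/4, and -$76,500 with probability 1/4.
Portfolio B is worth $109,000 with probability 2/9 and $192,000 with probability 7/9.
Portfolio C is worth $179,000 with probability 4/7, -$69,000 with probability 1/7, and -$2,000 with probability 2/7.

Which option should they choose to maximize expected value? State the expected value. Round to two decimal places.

Portfolio A = 1/2 × 185000 + 1/4 × (-39500) + 1/4 × (-76500) = 92500 − 9875 − 19125 = 63500
Portfolio B = 2/9 × 109000 + 7/9 × 192000 = 24222.2222 + 149333.3333 = 173555.5556
Portfolio C = 4/7 × 179000 + 1/7 × (-69000) + 2/7 × (-2000) = 102285.7143 − 9857.1429 − 571.4286 = 91857.1429

Portfolio B ($173,555.56)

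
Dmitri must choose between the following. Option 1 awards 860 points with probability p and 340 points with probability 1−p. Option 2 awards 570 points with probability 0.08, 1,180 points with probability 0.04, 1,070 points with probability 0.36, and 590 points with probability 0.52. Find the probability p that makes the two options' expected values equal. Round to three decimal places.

EV(Option 2) = 0.08 × 570 + 0.04 × 1180 + 0.36 × 1070 + 0.52 × 590 = 45.6 + 47.2 + 385.2 + 306.8 = 784.8
p·860 + (1−p)·340 = 784.8
520p + 340 = 784.8
p = (784.8 − 340) / 520

p = 0.855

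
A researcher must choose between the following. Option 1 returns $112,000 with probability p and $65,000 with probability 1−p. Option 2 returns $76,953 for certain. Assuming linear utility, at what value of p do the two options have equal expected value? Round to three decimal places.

p·112000 + (1−p)·65000 = 76953
47000p + 65000 = 76953
p = (76953 − 65000) / 47000

p = 0.254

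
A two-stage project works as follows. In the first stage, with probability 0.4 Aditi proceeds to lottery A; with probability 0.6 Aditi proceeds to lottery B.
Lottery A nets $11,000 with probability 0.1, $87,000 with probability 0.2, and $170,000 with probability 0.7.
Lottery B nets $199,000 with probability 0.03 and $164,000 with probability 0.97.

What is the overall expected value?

EV(A) = 0.1 × 11000 + 0.2 × 87000 + 0.7 × 170000 = 1100 + 17400 + 119000 = 137500
EV(B) = 0.03 × 199000 + 0.97 × 164000 = 5970 + 159080 = 165050
Overall = 0.4 × 137500 + 0.6 × 165050 = 55000 + 99030 = 154030

$154,030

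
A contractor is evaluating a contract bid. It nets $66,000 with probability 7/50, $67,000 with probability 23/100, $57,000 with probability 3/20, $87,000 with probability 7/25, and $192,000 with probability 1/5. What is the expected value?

$95,960

EV = 7/50 × 66000 + 23/100 × 67000 + 3/20 × 57000 + 7/25 × 87000 + 1/5 × 192000 = 9240 + 15410 + 8550 + 24360 + 38400 = 95960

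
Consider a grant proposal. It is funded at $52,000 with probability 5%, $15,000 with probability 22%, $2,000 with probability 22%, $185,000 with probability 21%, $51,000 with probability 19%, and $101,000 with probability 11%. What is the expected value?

$65,990

EV = 0.05 × 52000 + 0.22 × 15000 + 0.22 × 2000 + 0.21 × 185000 + 0.19 × 51000 + 0.11 × 101000 = 2600 + 3300 + 440 + 38850 + 9690 + 11110 = 65990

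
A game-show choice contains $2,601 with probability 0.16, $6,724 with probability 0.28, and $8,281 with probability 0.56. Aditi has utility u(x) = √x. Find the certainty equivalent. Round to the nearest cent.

E[u] = 0.16·√2601 + 0.28·√6724 + 0.56·√8281 = 0.16·51 + 0.28·82 + 0.56·91 = 82.08
CE = (82.08)² = 6737.1264

$6,737.13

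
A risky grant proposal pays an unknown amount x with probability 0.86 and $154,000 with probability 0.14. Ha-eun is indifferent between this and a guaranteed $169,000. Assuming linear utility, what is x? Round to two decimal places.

0.86·x + 0.14·154000 = 169000
0.86·x = 169000 − 21560 = 147440
x = 147440 / 0.86 = 171441.8605

x = $171,441.86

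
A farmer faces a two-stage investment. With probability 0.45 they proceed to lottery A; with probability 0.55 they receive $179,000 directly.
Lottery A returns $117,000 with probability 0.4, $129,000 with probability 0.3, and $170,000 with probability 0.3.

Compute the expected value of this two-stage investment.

EV(A) = 0.4 × 117000 + 0.3 × 129000 + 0.3 × 170000 = 46800 + 38700 + 51000 = 136500
Branch B: 179000 (certain)
Overall = 0.45 × 136500 + 0.55 × 179000 = 61425 + 98450 = 159875

$159,875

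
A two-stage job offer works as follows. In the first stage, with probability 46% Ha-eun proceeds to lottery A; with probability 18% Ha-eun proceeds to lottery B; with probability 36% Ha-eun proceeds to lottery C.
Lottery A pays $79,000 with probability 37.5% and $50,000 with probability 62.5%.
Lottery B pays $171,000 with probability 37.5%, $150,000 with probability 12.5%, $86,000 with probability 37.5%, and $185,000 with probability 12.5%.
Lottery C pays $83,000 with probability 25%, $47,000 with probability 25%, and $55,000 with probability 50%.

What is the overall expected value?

$74,487.50

EV(A) = 0.375 × 79000 + 0.625 × 50000 = 29625 + 31250 = 60875
EV(B) = 0.375 × 171000 + 0.125 × 150000 + 0.375 × 86000 + 0.125 × 185000 = 64125 + 18750 + 32250 + 23125 = 138250
EV(C) = 0.25 × 83000 + 0.25 × 47000 + 0.5 × 55000 = 20750 + 11750 + 27500 = 60000
Overall = 0.46 × 60875 + 0.18 × 138250 + 0.36 × 60000 = 28002.5 + 24885 + 21600 = 74487.5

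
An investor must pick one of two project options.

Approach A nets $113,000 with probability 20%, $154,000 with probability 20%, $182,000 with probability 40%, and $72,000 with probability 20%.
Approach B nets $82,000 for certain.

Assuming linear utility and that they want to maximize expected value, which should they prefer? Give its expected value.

Approach A ($140,600)

Approach A = 0.2 × 113000 + 0.2 × 154000 + 0.4 × 182000 + 0.2 × 72000 = 22600 + 30800 + 72800 + 14400 = 140600
Approach B: 82000 (certain)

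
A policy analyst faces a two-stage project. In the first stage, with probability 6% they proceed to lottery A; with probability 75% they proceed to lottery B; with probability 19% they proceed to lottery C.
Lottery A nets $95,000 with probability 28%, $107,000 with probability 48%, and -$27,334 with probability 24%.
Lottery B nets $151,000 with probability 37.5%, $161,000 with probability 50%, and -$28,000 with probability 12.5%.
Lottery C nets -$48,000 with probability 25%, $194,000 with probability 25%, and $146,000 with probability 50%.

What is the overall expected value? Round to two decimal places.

EV(A) = 0.28 × 95000 + 0.48 × 107000 + 0.24 × (-27334) = 26600 + 51360 − 6560.16 = 71399.84
EV(B) = 0.375 × 151000 + 0.5 × 161000 + 0.125 × (-28000) = 56625 + 80500 − 3500 = 133625
EV(C) = 0.25 × (-48000) + 0.25 × 194000 + 0.5 × 146000 = -12000 + 48500 + 73000 = 109500
Overall = 0.06 × 71399.84 + 0.75 × 133625 + 0.19 × 109500 = 4283.9904 + 100218.75 + 20805 = 125307.7404

$125,307.74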